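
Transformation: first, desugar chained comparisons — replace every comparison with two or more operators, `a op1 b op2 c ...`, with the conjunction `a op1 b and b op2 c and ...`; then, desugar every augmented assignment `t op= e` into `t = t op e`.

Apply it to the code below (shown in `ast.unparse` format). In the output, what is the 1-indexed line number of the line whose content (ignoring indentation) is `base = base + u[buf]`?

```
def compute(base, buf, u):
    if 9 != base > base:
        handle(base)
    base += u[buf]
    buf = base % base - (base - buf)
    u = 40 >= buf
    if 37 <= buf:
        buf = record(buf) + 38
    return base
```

4

Transformed code:
def compute(base, buf, u):
    if 9 != base and base > base:
        handle(base)
    base = base + u[buf]
    buf = base % base - (base - buf)
    u = 40 >= buf
    if 37 <= buf:
        buf = record(buf) + 38
    return base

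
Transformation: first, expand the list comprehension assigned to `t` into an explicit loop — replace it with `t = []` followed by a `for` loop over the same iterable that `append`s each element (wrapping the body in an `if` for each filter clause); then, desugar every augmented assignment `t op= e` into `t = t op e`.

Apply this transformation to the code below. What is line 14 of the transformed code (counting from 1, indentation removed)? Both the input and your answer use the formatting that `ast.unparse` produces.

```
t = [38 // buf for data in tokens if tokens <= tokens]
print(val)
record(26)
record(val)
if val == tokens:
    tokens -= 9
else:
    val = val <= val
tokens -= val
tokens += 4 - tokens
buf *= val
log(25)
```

Transformed code:
t = []
for data in tokens:
    if tokens <= tokens:
        t.append(38 // buf)
print(val)
record(26)
record(val)
if val == tokens:
    tokens = tokens - 9
else:
    val = val <= val
tokens = tokens - val
tokens = tokens + (4 - tokens)
buf = buf * val
log(25)

buf = buf * val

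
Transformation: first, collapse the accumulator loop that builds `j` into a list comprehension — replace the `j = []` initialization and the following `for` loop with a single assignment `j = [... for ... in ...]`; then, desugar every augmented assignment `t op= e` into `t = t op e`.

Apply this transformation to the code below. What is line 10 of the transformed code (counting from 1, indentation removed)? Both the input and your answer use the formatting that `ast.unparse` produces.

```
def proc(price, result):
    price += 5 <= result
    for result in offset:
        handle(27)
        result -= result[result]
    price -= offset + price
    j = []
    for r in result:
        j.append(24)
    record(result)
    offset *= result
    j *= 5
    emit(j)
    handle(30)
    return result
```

Transformed code:
def proc(price, result):
    price = price + (5 <= result)
    for result in offset:
        handle(27)
        result = result - result[result]
    price = price - (offset + price)
    j = [24 for r in result]
    record(result)
    offset = offset * result
    j = j * 5
    emit(j)
    handle(30)
    return result

j = j * 5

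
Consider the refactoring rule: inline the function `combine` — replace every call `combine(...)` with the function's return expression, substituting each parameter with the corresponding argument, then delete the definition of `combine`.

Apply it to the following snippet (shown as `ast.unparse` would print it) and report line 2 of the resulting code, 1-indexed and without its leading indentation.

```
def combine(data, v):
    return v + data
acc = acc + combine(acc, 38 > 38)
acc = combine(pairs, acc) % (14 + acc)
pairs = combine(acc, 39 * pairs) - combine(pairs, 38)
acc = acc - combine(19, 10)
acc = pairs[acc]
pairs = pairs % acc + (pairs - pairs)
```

acc = (acc + pairs) % (14 + acc)

Transformed code:
acc = acc + ((38 > 38) + acc)
acc = (acc + pairs) % (14 + acc)
pairs = 39 * pairs + acc - (38 + pairs)
acc = acc - (10 + 19)
acc = pairs[acc]
pairs = pairs % acc + (pairs - pairs)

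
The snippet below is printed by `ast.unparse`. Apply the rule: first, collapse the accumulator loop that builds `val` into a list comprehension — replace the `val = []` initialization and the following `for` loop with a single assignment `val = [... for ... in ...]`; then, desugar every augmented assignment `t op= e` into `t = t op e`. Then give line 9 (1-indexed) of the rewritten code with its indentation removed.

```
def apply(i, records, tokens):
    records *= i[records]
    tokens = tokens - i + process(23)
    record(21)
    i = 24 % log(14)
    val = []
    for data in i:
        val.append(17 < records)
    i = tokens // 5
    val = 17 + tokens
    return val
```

Transformed code:
def apply(i, records, tokens):
    records = records * i[records]
    tokens = tokens - i + process(23)
    record(21)
    i = 24 % log(14)
    val = [17 < records for data in i]
    i = tokens // 5
    val = 17 + tokens
    return val

return val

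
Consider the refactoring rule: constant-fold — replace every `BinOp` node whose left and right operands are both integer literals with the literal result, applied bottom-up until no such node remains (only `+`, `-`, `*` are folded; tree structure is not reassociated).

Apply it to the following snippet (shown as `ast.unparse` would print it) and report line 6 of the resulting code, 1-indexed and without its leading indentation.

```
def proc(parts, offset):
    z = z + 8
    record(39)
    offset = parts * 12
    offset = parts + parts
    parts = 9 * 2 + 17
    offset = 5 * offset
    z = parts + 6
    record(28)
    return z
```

parts = 35

Transformed code:
def proc(parts, offset):
    z = z + 8
    record(39)
    offset = parts * 12
    offset = parts + parts
    parts = 35
    offset = 5 * offset
    z = parts + 6
    record(28)
    return z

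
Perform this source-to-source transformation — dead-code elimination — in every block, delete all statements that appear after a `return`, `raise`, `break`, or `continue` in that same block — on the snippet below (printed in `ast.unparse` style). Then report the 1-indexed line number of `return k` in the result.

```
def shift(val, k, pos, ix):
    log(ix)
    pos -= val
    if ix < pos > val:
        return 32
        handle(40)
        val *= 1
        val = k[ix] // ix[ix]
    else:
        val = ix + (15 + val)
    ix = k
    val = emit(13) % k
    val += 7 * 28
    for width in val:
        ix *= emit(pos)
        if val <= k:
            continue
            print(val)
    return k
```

15

Transformed code:
def shift(val, k, pos, ix):
    log(ix)
    pos -= val
    if ix < pos > val:
        return 32
    else:
        val = ix + (15 + val)
    ix = k
    val = emit(13) % k
    val += 7 * 28
    for width in val:
        ix *= emit(pos)
        if val <= k:
            continue
    return k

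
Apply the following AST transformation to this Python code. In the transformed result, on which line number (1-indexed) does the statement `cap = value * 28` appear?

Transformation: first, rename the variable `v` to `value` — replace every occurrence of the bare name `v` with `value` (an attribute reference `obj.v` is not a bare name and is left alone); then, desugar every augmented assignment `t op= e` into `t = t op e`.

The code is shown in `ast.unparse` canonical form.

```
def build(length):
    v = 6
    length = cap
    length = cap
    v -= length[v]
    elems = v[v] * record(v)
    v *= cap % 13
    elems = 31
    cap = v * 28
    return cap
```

Transformed code:
def build(length):
    value = 6
    length = cap
    length = cap
    value = value - length[value]
    elems = value[value] * record(value)
    value = value * (cap % 13)
    elems = 31
    cap = value * 28
    return cap

9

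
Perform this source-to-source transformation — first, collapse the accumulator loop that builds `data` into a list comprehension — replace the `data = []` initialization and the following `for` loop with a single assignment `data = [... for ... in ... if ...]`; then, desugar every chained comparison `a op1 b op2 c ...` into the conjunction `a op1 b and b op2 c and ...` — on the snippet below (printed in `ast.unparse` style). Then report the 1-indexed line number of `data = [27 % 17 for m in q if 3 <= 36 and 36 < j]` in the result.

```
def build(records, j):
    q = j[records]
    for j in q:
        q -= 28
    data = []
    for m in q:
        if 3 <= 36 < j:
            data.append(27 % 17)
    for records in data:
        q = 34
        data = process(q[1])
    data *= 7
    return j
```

Transformed code:
def build(records, j):
    q = j[records]
    for j in q:
        q -= 28
    data = [27 % 17 for m in q if 3 <= 36 and 36 < j]
    for records in data:
        q = 34
        data = process(q[1])
    data *= 7
    return j

5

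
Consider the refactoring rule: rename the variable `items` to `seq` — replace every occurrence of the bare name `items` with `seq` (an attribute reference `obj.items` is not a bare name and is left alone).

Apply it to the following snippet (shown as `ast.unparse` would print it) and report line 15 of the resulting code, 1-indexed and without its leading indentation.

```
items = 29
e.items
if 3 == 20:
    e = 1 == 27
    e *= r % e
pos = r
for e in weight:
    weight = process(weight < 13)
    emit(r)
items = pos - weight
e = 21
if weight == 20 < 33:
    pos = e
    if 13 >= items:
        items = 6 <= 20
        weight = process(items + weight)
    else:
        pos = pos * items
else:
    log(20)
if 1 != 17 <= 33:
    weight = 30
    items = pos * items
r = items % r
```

seq = 6 <= 20

Transformed code:
seq = 29
e.items
if 3 == 20:
    e = 1 == 27
    e *= r % e
pos = r
for e in weight:
    weight = process(weight < 13)
    emit(r)
seq = pos - weight
e = 21
if weight == 20 < 33:
    pos = e
    if 13 >= seq:
        seq = 6 <= 20
        weight = process(seq + weight)
    else:
        pos = pos * seq
else:
    log(20)
if 1 != 17 <= 33:
    weight = 30
    seq = pos * seq
r = seq % r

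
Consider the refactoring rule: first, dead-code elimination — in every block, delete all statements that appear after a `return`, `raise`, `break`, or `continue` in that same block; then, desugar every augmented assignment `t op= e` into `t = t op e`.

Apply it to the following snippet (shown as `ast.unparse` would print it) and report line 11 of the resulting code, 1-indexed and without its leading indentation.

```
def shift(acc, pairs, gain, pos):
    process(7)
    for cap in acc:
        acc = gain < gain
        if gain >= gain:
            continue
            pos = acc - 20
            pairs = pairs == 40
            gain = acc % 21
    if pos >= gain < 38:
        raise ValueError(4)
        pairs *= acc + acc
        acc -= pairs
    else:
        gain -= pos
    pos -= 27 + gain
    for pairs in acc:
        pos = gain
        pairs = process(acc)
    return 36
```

Transformed code:
def shift(acc, pairs, gain, pos):
    process(7)
    for cap in acc:
        acc = gain < gain
        if gain >= gain:
            continue
    if pos >= gain < 38:
        raise ValueError(4)
    else:
        gain = gain - pos
    pos = pos - (27 + gain)
    for pairs in acc:
        pos = gain
        pairs = process(acc)
    return 36

pos = pos - (27 + gain)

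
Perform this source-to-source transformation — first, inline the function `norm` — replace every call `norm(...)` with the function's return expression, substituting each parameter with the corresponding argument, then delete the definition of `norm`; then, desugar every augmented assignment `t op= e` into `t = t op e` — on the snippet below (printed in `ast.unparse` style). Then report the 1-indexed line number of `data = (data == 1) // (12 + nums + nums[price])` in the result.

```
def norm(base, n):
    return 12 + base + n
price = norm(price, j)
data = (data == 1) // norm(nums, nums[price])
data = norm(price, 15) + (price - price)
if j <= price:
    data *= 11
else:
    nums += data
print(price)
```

Transformed code:
price = 12 + price + j
data = (data == 1) // (12 + nums + nums[price])
data = 12 + price + 15 + (price - price)
if j <= price:
    data = data * 11
else:
    nums = nums + data
print(price)

2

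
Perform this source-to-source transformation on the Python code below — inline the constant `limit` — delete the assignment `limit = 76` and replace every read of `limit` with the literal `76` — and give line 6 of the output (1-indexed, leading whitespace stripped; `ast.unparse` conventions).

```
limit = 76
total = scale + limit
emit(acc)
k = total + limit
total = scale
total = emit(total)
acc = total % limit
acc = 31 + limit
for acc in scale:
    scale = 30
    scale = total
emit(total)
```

Transformed code:
total = scale + 76
emit(acc)
k = total + 76
total = scale
total = emit(total)
acc = total % 76
acc = 31 + 76
for acc in scale:
    scale = 30
    scale = total
emit(total)

acc = total % 76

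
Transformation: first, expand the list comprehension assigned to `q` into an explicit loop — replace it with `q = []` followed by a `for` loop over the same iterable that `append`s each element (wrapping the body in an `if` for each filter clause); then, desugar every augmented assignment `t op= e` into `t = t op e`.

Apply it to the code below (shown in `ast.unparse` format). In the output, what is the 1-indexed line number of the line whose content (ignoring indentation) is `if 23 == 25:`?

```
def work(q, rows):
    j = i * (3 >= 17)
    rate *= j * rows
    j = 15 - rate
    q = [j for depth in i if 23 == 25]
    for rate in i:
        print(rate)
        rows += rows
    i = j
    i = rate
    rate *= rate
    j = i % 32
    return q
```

7

Transformed code:
def work(q, rows):
    j = i * (3 >= 17)
    rate = rate * (j * rows)
    j = 15 - rate
    q = []
    for depth in i:
        if 23 == 25:
            q.append(j)
    for rate in i:
        print(rate)
        rows = rows + rows
    i = j
    i = rate
    rate = rate * rate
    j = i % 32
    return q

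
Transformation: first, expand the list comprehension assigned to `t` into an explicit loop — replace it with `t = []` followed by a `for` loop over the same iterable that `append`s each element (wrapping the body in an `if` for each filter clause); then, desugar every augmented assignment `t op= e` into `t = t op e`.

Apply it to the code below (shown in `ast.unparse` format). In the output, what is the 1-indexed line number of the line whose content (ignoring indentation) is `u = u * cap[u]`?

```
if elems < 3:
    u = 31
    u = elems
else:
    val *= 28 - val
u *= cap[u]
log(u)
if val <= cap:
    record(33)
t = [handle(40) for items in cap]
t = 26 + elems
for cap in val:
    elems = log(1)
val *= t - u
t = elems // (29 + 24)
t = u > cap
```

Transformed code:
if elems < 3:
    u = 31
    u = elems
else:
    val = val * (28 - val)
u = u * cap[u]
log(u)
if val <= cap:
    record(33)
t = []
for items in cap:
    t.append(handle(40))
t = 26 + elems
for cap in val:
    elems = log(1)
val = val * (t - u)
t = elems // (29 + 24)
t = u > cap

6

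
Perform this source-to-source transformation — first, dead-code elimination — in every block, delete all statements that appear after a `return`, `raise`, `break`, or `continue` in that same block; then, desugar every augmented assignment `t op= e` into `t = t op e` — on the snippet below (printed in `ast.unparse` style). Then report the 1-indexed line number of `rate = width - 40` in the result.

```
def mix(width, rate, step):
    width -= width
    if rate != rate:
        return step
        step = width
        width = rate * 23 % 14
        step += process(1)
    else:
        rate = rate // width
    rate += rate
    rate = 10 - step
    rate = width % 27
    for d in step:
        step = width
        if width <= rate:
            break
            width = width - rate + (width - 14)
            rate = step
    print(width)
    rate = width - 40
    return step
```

15

Transformed code:
def mix(width, rate, step):
    width = width - width
    if rate != rate:
        return step
    else:
        rate = rate // width
    rate = rate + rate
    rate = 10 - step
    rate = width % 27
    for d in step:
        step = width
        if width <= rate:
            break
    print(width)
    rate = width - 40
    return step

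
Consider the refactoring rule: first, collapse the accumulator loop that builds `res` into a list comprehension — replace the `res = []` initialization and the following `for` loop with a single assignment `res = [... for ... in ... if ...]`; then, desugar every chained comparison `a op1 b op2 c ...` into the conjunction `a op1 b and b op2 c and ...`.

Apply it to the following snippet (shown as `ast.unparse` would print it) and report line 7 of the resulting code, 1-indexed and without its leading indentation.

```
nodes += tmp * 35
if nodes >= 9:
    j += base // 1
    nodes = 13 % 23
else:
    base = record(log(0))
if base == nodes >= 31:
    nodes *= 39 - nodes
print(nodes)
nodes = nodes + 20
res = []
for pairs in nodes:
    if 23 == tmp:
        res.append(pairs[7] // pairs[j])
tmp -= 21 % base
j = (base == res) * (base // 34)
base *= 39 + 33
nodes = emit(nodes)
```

if base == nodes and nodes >= 31:

Transformed code:
nodes += tmp * 35
if nodes >= 9:
    j += base // 1
    nodes = 13 % 23
else:
    base = record(log(0))
if base == nodes and nodes >= 31:
    nodes *= 39 - nodes
print(nodes)
nodes = nodes + 20
res = [pairs[7] // pairs[j] for pairs in nodes if 23 == tmp]
tmp -= 21 % base
j = (base == res) * (base // 34)
base *= 39 + 33
nodes = emit(nodes)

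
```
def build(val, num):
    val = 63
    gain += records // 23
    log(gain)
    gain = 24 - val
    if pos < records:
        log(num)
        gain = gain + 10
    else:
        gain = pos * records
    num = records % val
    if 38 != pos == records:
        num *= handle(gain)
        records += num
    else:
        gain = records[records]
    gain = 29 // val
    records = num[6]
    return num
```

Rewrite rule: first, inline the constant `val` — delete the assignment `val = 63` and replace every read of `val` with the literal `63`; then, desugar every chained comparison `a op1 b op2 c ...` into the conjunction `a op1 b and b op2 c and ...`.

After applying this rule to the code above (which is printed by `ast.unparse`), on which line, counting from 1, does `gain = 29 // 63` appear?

16

Transformed code:
def build(val, num):
    gain += records // 23
    log(gain)
    gain = 24 - 63
    if pos < records:
        log(num)
        gain = gain + 10
    else:
        gain = pos * records
    num = records % 63
    if 38 != pos and pos == records:
        num *= handle(gain)
        records += num
    else:
        gain = records[records]
    gain = 29 // 63
    records = num[6]
    return num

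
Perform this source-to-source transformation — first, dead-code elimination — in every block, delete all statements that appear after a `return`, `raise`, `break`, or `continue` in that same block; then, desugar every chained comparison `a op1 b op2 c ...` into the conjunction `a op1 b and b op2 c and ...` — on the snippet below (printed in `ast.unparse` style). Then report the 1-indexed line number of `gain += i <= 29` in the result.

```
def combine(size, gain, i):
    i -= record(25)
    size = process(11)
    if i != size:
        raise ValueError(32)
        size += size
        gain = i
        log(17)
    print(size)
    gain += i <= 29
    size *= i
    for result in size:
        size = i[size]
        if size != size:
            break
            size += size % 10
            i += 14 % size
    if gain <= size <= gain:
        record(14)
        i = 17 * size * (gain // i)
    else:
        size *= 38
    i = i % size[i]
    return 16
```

Transformed code:
def combine(size, gain, i):
    i -= record(25)
    size = process(11)
    if i != size:
        raise ValueError(32)
    print(size)
    gain += i <= 29
    size *= i
    for result in size:
        size = i[size]
        if size != size:
            break
    if gain <= size and size <= gain:
        record(14)
        i = 17 * size * (gain // i)
    else:
        size *= 38
    i = i % size[i]
    return 16

7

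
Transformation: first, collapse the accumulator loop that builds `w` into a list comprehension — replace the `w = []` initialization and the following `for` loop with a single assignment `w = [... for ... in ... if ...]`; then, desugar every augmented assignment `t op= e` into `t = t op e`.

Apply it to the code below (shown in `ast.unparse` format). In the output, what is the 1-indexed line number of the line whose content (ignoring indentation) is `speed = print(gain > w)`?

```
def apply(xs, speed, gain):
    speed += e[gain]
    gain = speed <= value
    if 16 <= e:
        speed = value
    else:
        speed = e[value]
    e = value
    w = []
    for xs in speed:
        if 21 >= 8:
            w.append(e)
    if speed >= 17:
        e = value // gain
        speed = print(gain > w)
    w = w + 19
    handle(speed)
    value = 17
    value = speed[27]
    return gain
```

Transformed code:
def apply(xs, speed, gain):
    speed = speed + e[gain]
    gain = speed <= value
    if 16 <= e:
        speed = value
    else:
        speed = e[value]
    e = value
    w = [e for xs in speed if 21 >= 8]
    if speed >= 17:
        e = value // gain
        speed = print(gain > w)
    w = w + 19
    handle(speed)
    value = 17
    value = speed[27]
    return gain

12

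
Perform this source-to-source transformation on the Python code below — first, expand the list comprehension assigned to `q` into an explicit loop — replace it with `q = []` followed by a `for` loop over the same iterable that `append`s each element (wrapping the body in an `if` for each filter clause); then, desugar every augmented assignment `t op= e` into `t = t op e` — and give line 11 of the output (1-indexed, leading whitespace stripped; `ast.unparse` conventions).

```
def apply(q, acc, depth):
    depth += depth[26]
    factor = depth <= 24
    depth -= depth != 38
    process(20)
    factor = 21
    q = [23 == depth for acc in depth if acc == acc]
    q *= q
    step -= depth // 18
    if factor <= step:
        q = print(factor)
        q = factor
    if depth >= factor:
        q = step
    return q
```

q = q * q

Transformed code:
def apply(q, acc, depth):
    depth = depth + depth[26]
    factor = depth <= 24
    depth = depth - (depth != 38)
    process(20)
    factor = 21
    q = []
    for acc in depth:
        if acc == acc:
            q.append(23 == depth)
    q = q * q
    step = step - depth // 18
    if factor <= step:
        q = print(factor)
        q = factor
    if depth >= factor:
        q = step
    return q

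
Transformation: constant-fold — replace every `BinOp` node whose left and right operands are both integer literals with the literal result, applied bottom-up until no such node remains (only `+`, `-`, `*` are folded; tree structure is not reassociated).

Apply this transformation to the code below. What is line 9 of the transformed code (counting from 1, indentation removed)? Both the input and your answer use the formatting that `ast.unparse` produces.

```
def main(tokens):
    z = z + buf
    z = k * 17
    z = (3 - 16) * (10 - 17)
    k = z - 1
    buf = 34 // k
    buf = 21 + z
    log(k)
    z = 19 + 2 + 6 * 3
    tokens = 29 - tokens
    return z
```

Transformed code:
def main(tokens):
    z = z + buf
    z = k * 17
    z = 91
    k = z - 1
    buf = 34 // k
    buf = 21 + z
    log(k)
    z = 39
    tokens = 29 - tokens
    return z

z = 39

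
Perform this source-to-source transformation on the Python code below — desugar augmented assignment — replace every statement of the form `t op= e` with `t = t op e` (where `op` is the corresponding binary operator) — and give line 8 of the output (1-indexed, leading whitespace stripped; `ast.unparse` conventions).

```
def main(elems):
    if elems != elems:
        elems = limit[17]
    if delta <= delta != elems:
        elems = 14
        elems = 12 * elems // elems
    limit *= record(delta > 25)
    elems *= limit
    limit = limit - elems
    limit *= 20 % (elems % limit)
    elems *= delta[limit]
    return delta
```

elems = elems * limit

Transformed code:
def main(elems):
    if elems != elems:
        elems = limit[17]
    if delta <= delta != elems:
        elems = 14
        elems = 12 * elems // elems
    limit = limit * record(delta > 25)
    elems = elems * limit
    limit = limit - elems
    limit = limit * (20 % (elems % limit))
    elems = elems * delta[limit]
    return delta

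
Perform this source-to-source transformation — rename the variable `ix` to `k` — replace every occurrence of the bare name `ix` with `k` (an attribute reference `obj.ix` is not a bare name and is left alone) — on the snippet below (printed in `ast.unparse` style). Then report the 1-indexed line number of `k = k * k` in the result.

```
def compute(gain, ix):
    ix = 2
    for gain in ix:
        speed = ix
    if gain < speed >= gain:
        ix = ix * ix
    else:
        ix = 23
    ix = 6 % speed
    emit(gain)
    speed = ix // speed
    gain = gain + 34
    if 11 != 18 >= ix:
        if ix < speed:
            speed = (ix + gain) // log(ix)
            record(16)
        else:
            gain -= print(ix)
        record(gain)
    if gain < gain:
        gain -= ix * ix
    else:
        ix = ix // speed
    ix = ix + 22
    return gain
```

Transformed code:
def compute(gain, k):
    k = 2
    for gain in k:
        speed = k
    if gain < speed >= gain:
        k = k * k
    else:
        k = 23
    k = 6 % speed
    emit(gain)
    speed = k // speed
    gain = gain + 34
    if 11 != 18 >= k:
        if k < speed:
            speed = (k + gain) // log(k)
            record(16)
        else:
            gain -= print(k)
        record(gain)
    if gain < gain:
        gain -= k * k
    else:
        k = k // speed
    k = k + 22
    return gain

6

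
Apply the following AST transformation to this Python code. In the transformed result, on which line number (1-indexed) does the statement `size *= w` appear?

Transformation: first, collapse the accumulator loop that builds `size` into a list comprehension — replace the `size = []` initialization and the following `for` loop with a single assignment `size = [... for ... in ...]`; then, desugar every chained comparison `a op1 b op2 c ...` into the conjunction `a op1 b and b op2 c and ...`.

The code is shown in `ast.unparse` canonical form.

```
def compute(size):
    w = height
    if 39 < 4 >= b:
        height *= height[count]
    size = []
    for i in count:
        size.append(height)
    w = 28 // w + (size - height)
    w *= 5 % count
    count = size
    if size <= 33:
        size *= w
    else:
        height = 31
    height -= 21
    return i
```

Transformed code:
def compute(size):
    w = height
    if 39 < 4 and 4 >= b:
        height *= height[count]
    size = [height for i in count]
    w = 28 // w + (size - height)
    w *= 5 % count
    count = size
    if size <= 33:
        size *= w
    else:
        height = 31
    height -= 21
    return i

10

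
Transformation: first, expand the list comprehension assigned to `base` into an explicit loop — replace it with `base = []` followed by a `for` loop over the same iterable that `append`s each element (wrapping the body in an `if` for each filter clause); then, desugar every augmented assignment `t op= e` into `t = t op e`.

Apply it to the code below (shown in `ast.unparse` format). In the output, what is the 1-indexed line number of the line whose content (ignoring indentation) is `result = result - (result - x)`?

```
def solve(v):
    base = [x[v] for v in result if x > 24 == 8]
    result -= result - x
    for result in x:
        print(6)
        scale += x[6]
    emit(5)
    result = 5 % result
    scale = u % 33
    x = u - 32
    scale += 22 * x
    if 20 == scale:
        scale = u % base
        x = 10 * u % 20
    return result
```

Transformed code:
def solve(v):
    base = []
    for v in result:
        if x > 24 == 8:
            base.append(x[v])
    result = result - (result - x)
    for result in x:
        print(6)
        scale = scale + x[6]
    emit(5)
    result = 5 % result
    scale = u % 33
    x = u - 32
    scale = scale + 22 * x
    if 20 == scale:
        scale = u % base
        x = 10 * u % 20
    return result

6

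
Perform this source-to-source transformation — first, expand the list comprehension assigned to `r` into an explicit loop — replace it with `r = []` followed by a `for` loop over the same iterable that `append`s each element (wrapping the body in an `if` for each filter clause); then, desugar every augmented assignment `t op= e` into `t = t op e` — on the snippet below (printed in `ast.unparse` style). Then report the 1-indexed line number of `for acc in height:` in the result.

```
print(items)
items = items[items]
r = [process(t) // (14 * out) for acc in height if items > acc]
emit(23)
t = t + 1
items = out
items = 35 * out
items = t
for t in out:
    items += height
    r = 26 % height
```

4

Transformed code:
print(items)
items = items[items]
r = []
for acc in height:
    if items > acc:
        r.append(process(t) // (14 * out))
emit(23)
t = t + 1
items = out
items = 35 * out
items = t
for t in out:
    items = items + height
    r = 26 % height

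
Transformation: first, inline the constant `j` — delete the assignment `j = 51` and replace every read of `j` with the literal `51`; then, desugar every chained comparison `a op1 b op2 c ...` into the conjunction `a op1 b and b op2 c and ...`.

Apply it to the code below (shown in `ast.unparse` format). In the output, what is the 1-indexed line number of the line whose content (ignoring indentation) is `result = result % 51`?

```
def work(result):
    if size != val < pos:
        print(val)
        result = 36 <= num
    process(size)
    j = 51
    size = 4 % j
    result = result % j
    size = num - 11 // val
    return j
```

7

Transformed code:
def work(result):
    if size != val and val < pos:
        print(val)
        result = 36 <= num
    process(size)
    size = 4 % 51
    result = result % 51
    size = num - 11 // val
    return 51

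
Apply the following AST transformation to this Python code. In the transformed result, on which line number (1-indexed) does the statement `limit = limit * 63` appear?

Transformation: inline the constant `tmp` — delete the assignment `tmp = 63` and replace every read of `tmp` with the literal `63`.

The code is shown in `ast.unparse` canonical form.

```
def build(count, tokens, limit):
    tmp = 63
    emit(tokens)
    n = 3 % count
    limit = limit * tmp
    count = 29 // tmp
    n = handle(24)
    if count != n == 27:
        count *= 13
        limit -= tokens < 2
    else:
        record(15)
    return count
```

4

Transformed code:
def build(count, tokens, limit):
    emit(tokens)
    n = 3 % count
    limit = limit * 63
    count = 29 // 63
    n = handle(24)
    if count != n == 27:
        count *= 13
        limit -= tokens < 2
    else:
        record(15)
    return count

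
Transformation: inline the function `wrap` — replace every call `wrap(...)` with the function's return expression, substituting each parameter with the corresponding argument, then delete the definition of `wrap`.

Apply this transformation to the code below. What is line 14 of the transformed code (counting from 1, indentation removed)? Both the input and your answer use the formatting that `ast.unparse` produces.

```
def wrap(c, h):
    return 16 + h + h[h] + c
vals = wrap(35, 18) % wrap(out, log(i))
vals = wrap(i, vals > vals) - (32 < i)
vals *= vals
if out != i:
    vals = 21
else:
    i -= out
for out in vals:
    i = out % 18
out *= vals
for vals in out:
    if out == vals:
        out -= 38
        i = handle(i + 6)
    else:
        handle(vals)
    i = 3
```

Transformed code:
vals = (16 + 18 + 18[18] + 35) % (16 + log(i) + log(i)[log(i)] + out)
vals = 16 + (vals > vals) + (vals > vals)[vals > vals] + i - (32 < i)
vals *= vals
if out != i:
    vals = 21
else:
    i -= out
for out in vals:
    i = out % 18
out *= vals
for vals in out:
    if out == vals:
        out -= 38
        i = handle(i + 6)
    else:
        handle(vals)
    i = 3

i = handle(i + 6)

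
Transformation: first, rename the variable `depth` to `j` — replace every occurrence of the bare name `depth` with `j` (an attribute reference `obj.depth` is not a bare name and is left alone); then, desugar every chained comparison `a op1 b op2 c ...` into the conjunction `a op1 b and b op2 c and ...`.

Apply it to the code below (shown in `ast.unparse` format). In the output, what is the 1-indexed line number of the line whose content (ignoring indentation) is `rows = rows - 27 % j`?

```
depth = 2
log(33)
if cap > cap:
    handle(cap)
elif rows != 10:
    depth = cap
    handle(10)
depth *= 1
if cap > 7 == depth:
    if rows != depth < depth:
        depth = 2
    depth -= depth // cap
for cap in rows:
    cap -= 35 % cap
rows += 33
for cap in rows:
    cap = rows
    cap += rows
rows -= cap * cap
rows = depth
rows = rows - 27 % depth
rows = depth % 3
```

Transformed code:
j = 2
log(33)
if cap > cap:
    handle(cap)
elif rows != 10:
    j = cap
    handle(10)
j *= 1
if cap > 7 and 7 == j:
    if rows != j and j < j:
        j = 2
    j -= j // cap
for cap in rows:
    cap -= 35 % cap
rows += 33
for cap in rows:
    cap = rows
    cap += rows
rows -= cap * cap
rows = j
rows = rows - 27 % j
rows = j % 3

21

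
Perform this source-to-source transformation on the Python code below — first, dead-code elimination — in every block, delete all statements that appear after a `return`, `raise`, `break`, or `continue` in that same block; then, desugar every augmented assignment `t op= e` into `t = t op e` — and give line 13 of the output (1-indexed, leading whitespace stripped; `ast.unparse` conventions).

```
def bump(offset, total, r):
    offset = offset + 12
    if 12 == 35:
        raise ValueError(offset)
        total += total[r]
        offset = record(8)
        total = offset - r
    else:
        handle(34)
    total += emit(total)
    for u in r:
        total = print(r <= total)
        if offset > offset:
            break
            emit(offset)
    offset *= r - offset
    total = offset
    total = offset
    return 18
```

total = offset

Transformed code:
def bump(offset, total, r):
    offset = offset + 12
    if 12 == 35:
        raise ValueError(offset)
    else:
        handle(34)
    total = total + emit(total)
    for u in r:
        total = print(r <= total)
        if offset > offset:
            break
    offset = offset * (r - offset)
    total = offset
    total = offset
    return 18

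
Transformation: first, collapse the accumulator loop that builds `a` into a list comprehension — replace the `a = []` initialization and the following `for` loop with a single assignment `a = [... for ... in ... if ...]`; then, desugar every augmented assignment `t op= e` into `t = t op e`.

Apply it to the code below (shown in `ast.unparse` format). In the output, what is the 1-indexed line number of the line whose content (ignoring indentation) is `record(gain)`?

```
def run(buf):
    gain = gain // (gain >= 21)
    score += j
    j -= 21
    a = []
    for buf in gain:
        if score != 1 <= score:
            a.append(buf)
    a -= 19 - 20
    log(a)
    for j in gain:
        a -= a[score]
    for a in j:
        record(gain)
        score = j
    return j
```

Transformed code:
def run(buf):
    gain = gain // (gain >= 21)
    score = score + j
    j = j - 21
    a = [buf for buf in gain if score != 1 <= score]
    a = a - (19 - 20)
    log(a)
    for j in gain:
        a = a - a[score]
    for a in j:
        record(gain)
        score = j
    return j

11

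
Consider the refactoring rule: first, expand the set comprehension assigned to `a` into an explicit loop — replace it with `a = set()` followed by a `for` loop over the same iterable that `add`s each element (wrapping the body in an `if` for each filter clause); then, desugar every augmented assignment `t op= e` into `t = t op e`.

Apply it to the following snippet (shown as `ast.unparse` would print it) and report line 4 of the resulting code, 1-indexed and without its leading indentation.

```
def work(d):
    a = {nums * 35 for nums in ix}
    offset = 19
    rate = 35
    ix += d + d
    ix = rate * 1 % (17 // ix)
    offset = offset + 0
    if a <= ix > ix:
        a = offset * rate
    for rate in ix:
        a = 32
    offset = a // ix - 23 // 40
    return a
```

Transformed code:
def work(d):
    a = set()
    for nums in ix:
        a.add(nums * 35)
    offset = 19
    rate = 35
    ix = ix + (d + d)
    ix = rate * 1 % (17 // ix)
    offset = offset + 0
    if a <= ix > ix:
        a = offset * rate
    for rate in ix:
        a = 32
    offset = a // ix - 23 // 40
    return a

a.add(nums * 35)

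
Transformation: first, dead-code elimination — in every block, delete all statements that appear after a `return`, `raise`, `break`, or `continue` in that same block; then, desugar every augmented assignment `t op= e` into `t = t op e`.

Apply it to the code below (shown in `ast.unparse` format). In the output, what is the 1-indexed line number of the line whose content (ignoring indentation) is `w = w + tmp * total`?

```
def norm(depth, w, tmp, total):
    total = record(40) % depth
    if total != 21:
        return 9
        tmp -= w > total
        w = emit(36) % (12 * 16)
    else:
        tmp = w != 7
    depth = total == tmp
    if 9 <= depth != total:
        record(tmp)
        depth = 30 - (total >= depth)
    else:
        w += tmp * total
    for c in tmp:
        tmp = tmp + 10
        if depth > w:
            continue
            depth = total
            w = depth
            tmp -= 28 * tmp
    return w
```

12

Transformed code:
def norm(depth, w, tmp, total):
    total = record(40) % depth
    if total != 21:
        return 9
    else:
        tmp = w != 7
    depth = total == tmp
    if 9 <= depth != total:
        record(tmp)
        depth = 30 - (total >= depth)
    else:
        w = w + tmp * total
    for c in tmp:
        tmp = tmp + 10
        if depth > w:
            continue
    return w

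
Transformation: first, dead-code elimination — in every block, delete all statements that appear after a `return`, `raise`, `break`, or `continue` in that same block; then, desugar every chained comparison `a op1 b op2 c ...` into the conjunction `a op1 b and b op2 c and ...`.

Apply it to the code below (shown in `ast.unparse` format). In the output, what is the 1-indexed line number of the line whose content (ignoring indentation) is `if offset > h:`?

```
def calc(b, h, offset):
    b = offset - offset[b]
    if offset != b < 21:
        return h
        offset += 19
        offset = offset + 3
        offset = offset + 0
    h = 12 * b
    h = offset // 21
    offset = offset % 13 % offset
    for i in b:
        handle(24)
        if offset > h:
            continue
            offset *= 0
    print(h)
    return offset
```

Transformed code:
def calc(b, h, offset):
    b = offset - offset[b]
    if offset != b and b < 21:
        return h
    h = 12 * b
    h = offset // 21
    offset = offset % 13 % offset
    for i in b:
        handle(24)
        if offset > h:
            continue
    print(h)
    return offset

10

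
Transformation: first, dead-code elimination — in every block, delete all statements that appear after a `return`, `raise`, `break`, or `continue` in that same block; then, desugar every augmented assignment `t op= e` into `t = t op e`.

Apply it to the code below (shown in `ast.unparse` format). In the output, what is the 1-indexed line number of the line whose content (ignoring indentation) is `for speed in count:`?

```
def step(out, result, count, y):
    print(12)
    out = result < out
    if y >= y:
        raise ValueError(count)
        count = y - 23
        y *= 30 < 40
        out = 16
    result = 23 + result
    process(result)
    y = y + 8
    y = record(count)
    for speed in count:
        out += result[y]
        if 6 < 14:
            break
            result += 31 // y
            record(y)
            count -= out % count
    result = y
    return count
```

10

Transformed code:
def step(out, result, count, y):
    print(12)
    out = result < out
    if y >= y:
        raise ValueError(count)
    result = 23 + result
    process(result)
    y = y + 8
    y = record(count)
    for speed in count:
        out = out + result[y]
        if 6 < 14:
            break
    result = y
    return count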